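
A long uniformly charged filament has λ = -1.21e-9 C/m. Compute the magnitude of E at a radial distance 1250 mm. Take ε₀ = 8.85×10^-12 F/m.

Choose a coaxial cylinder of radius r = 1250 mm (arbitrary length L) as the Gaussian surface.
Q_enc = λL, so λ_enc = -1.21×10^-9 C/m.
Gauss's law: E·2πrL = λ_enc L/ε₀.
E = |λ_enc|/(2πε₀r) = (1.21×10^-9)/(2π·8.85×10^-12·1.25) = 17.4 N/C.

|E| ≈ 17.4 V/m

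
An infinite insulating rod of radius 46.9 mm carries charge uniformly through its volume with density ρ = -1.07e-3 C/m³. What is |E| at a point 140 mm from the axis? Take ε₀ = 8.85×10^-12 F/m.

Coaxial Gaussian cylinder, radius r = 140 mm, length L (r > 46.9 mm, full cross-section enclosed).
λ_enc = ρ·πR² = (-1.07×10^-3)π(0.0469)² = -7.394×10^-6 C/m.
Applying ∮E·dA = Q_enc/ε₀ with the end caps contributing no flux:
E = |λ_enc|/(2πε₀r) = (7.394×10^-6)/(2π·8.85×10^-12·0.14) = 9.50×10^5 N/C.

|E| = 9.50e5 N/C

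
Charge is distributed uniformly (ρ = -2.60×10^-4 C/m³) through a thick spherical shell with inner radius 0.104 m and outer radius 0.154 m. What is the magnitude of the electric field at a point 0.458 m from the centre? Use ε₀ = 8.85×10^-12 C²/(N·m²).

Use a concentric Gaussian sphere at r = 0.458 m (r > 0.154 m, enclosing the whole shell).
Q_enc = ρ·(4π/3)(b³ − a³) = (-2.60e-4)·(4π/3)·((0.154)³ − (0.104)³) = -2.753×10^-6 C.
By Gauss's law, ∮E·dA = E·4πr² = Q_enc/ε₀.
E = |Q_enc|/(4πε₀r²) = (2.753e-6)/(4π·8.85×10^-12·(0.458)²) = 1.18×10^5 N/C.

1.18e5 N/C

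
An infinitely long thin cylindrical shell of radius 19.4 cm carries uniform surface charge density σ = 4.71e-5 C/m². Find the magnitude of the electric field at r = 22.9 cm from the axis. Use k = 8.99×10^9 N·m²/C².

|E| = 4.51×10^6 N/C

Choose a coaxial cylinder of radius r = 22.9 cm (arbitrary length L) as the Gaussian surface (r > 19.4 cm).
The whole shell is enclosed: λ_enc = σ·2πR = (4.71e-5)·2π·(0.194) = 5.741×10^-5 C/m.
By Gauss's law (flux through the curved wall only), E·2πrL = λ_enc L/ε₀.
E = 2k|λ_enc|/r = 2(8.99×10^9)(5.741×10^-5)/(0.229) = 4.51×10^6 N/C.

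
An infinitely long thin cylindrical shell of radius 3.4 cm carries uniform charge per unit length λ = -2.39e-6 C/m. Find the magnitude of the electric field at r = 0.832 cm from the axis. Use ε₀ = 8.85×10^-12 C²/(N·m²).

Choose a coaxial cylinder of radius r = 0.832 cm (arbitrary length L) as the Gaussian surface (r < 3.4 cm, inside the shell).
All the surface charge lies outside this cylinder: Q_enc = 0, hence E = 0.

|E| = 0 N/C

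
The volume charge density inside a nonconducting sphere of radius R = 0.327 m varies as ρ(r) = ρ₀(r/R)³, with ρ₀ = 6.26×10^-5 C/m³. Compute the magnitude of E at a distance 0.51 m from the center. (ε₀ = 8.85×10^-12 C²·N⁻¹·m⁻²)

E ≈ 1.58×10^5 N/C

Take a concentric spherical Gaussian surface of radius r = 0.51 m (r > R, all charge enclosed).
Q_enc = 4π ∫₀^R ρ₀(r'/R)^3 r'² dr' = 4πρ₀R³/6 = 4.584×10^-6 C.
Gauss's law: E·4πr² = Q_enc/ε₀.
E = |Q_enc|/(4πε₀r²) = (4.584×10^-6)/(4π·8.85×10^-12·(0.51)²) = 1.58×10^5 N/C.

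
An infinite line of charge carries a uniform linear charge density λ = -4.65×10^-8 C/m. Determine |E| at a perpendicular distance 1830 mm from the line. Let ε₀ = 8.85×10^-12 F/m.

E = 457 V/m

Take a coaxial cylindrical Gaussian surface of radius r = 1830 mm and length L.
Q_enc = λL, so λ_enc = -4.65×10^-8 C/m.
Since E is radial and uniform over the curved surface, Φ = E·2πrL = Q_enc/ε₀ = λ_enc L/ε₀.
E = |λ_enc|/(2πε₀r) = (4.65e-8)/(2π·8.85×10^-12·1.83) = 457 N/C.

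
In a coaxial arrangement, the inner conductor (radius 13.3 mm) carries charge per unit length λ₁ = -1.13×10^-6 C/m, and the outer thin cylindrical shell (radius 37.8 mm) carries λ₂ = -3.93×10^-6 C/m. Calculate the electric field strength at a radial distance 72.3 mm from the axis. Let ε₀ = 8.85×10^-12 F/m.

E ≈ 1.26e6 N/C

Coaxial Gaussian cylinder, radius r = 72.3 mm, length L (r > 37.8 mm, enclosing both).
λ_enc = λ₁ + λ₂ = (-1.13×10^-6) + (-3.93e-6) = -5.06×10^-6 C/m.
By Gauss's law (flux through the curved wall only), E·2πrL = λ_enc L/ε₀.
E = |λ_enc|/(2πε₀r) = (5.06e-6)/(2π·8.85×10^-12·0.0723) = 1.26×10^6 N/C.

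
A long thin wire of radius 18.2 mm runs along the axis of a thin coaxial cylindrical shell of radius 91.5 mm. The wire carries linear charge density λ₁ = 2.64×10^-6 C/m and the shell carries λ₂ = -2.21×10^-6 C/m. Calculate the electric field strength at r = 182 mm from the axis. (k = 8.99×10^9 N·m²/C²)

Coaxial Gaussian cylinder, radius r = 182 mm, length L (r > 91.5 mm, enclosing both).
λ_enc = λ₁ + λ₂ = (2.64e-6) + (-2.21×10^-6) = 4.30×10^-7 C/m.
Applying ∮E·dA = Q_enc/ε₀ with the end caps contributing no flux:
E = 2k|λ_enc|/r = 2(8.99×10^9)(4.30×10^-7)/(0.182) = 4.25×10^4 N/C.

E = 4.25×10^4 N/C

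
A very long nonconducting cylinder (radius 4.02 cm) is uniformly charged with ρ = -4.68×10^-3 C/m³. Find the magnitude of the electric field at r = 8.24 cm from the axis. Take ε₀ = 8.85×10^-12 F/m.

|E| = 5.19×10^6 N/C

Choose a coaxial cylinder of radius r = 8.24 cm (arbitrary length L) as the Gaussian surface (r > 4.02 cm, full cross-section enclosed).
λ_enc = ρ·πR² = (-4.68×10^-3)π(0.0402)² = -2.376e-5 C/m.
By Gauss's law (flux through the curved wall only), E·2πrL = λ_enc L/ε₀.
E = |λ_enc|/(2πε₀r) = (2.376e-5)/(2π·8.85×10^-12·0.0824) = 5.19e6 N/C.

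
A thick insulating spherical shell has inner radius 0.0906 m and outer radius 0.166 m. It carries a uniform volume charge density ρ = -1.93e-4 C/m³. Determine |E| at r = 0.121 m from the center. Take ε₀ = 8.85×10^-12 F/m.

By spherical symmetry E is radial; choose a Gaussian sphere of radius r = 0.121 m (within the shell material, 0.0906 m < r < 0.166 m).
Enclosed charge is the volume from a to r: Q_enc = (4π/3)ρ(r³ − a³) = -8.31×10^-7 C.
Gauss's law: E·4πr² = Q_enc/ε₀.
E = |Q_enc|/(4πε₀r²) = (8.31×10^-7)/(4π·8.85×10^-12·(0.121)²) = 5.10×10^5 N/C.

E = 5.10×10^5 V/m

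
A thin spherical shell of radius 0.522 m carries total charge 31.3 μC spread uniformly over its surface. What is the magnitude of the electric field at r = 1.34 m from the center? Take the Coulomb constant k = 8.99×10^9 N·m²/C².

E ≈ 1.57×10^5 N/C

By spherical symmetry E is radial; choose a Gaussian sphere of radius r = 1.34 m (r > 0.522 m).
The entire shell is enclosed: Q_enc = 3.13e-5 C.
By Gauss's law, ∮E·dA = E·4πr² = Q_enc/ε₀.
E = k|Q_enc|/r² = (8.99×10^9)(3.13×10^-5)/(1.34)² = 1.57×10^5 N/C.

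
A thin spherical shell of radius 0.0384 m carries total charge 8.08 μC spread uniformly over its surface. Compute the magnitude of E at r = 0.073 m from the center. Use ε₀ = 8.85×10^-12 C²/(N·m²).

|E| ≈ 1.36e7 V/m

Symmetry ⇒ E = E(r) r̂. Gaussian sphere of radius r = 0.073 m (r > 0.0384 m).
The entire shell is enclosed: Q_enc = 8.08e-6 C.
Since E is radial and uniform over the Gaussian sphere, Φ = E·4πr² = Q_enc/ε₀.
E = |Q_enc|/(4πε₀r²) = (8.08e-6)/(4π·8.85×10^-12·(0.073)²) = 1.36×10^7 N/C.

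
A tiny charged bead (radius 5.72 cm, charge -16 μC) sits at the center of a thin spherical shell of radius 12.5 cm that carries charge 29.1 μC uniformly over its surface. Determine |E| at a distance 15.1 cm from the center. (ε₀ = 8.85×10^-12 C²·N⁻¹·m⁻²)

E = 5.17e6 N/C

Symmetry ⇒ E = E(r) r̂. Gaussian sphere of radius r = 15.1 cm (r > 12.5 cm, enclosing both).
Q_enc = (-16 μC) + (29.1 μC) = 1.31×10^-5 C.
Since E is radial and uniform over the Gaussian sphere, Φ = E·4πr² = Q_enc/ε₀.
E = |Q_enc|/(4πε₀r²) = (1.31×10^-5)/(4π·8.85×10^-12·(0.151)²) = 5.17×10^6 N/C.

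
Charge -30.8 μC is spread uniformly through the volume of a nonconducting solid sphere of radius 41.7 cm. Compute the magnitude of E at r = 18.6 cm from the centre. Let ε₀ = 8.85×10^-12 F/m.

7.10×10^5 N/C

Use a concentric Gaussian sphere at r = 18.6 cm (r < R).
Only the charge within r is enclosed: Q_enc = Q·(r/R)³ = (-30.8 μC)·(18.6 cm/41.7 cm)³ = -2.733×10^-6 C.
By Gauss's law, ∮E·dA = E·4πr² = Q_enc/ε₀.
E = |Q_enc|/(4πε₀r²) = (2.733×10^-6)/(4π·8.85×10^-12·(0.186)²) = 7.10×10^5 N/C.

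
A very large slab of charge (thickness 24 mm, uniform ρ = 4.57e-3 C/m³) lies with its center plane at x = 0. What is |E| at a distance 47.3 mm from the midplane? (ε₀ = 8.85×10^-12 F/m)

The point |x| = 47.3 mm lies outside the slab (half-thickness 0.012 m). A symmetric pillbox spanning the full slab encloses Q_enc = ρ·d·A.
Flux = 2EA ⇒ E = |ρ|d/(2ε₀), independent of distance outside.
E = (4.57×10^-3)(0.024)/(2·8.85×10^-12) = 6.20×10^6 N/C.

6.20×10^6 N/C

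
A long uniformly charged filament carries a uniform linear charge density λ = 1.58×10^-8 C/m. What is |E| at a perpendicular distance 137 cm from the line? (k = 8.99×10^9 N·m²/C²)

|E| = 207 V/m

Take a coaxial cylindrical Gaussian surface of radius r = 137 cm and length L.
Q_enc = λL, so λ_enc = 1.58×10^-8 C/m.
Gauss's law: E·2πrL = λ_enc L/ε₀.
E = 2k|λ_enc|/r = 2(8.99×10^9)(1.58e-8)/(1.37) = 207 N/C.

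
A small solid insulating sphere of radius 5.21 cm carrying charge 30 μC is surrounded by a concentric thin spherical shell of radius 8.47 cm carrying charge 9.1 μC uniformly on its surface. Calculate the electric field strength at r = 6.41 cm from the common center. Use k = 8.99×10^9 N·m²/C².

6.56e7 V/m

Use a concentric Gaussian sphere at r = 6.41 cm (between the bodies, 5.21 cm < r < 8.47 cm).
Only the inner charge is enclosed; the outer shell contributes nothing inside itself. Q_enc = 30 μC = 3.00×10^-5 C.
Since E is radial and uniform over the Gaussian sphere, Φ = E·4πr² = Q_enc/ε₀.
E = k|Q_enc|/r² = (8.99×10^9)(3.00×10^-5)/(0.0641)² = 6.56e7 N/C.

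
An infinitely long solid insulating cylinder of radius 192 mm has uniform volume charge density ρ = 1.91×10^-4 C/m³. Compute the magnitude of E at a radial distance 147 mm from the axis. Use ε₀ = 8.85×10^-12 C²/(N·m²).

|E| = 1.59×10^6 N/C

By cylindrical symmetry E is radial; use a coaxial Gaussian cylinder of radius 147 mm and length L (r < R).
Enclosed charge per unit length: λ_enc = ρ·πr² = (1.91e-4)π(0.147)² = 1.297×10^-5 C/m.
Applying ∮E·dA = Q_enc/ε₀ with the end caps contributing no flux:
E = |λ_enc|/(2πε₀r) = (1.297×10^-5)/(2π·8.85×10^-12·0.147) = 1.59×10^6 N/C.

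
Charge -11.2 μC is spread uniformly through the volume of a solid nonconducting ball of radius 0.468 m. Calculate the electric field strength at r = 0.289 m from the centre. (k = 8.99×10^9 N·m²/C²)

Take a concentric spherical Gaussian surface of radius r = 0.289 m (r < R).
Only the charge within r is enclosed: Q_enc = Q·(r/R)³ = (-11.2 μC)·(0.289 m/0.468 m)³ = -2.637×10^-6 C.
Since E is radial and uniform over the Gaussian sphere, Φ = E·4πr² = Q_enc/ε₀.
E = k|Q_enc|/r² = (8.99×10^9)(2.637×10^-6)/(0.289)² = 2.84×10^5 N/C.

E = 2.84×10^5 N/C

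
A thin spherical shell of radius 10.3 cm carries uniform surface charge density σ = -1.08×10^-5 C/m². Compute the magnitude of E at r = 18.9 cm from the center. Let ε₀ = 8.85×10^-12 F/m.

E = 3.62×10^5 N/C

Symmetry ⇒ E = E(r) r̂. Gaussian sphere of radius r = 18.9 cm (r > 10.3 cm).
The entire shell is enclosed: Q_enc = σ·4πR² = (-1.08×10^-5)·4π·(0.103)² = -1.44×10^-6 C.
Since E is radial and uniform over the Gaussian sphere, Φ = E·4πr² = Q_enc/ε₀.
E = |Q_enc|/(4πε₀r²) = (1.44e-6)/(4π·8.85×10^-12·(0.189)²) = 3.62e5 N/C.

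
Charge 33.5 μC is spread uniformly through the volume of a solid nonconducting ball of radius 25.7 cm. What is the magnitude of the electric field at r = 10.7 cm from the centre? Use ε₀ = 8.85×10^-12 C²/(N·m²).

Symmetry ⇒ E = E(r) r̂. Gaussian sphere of radius r = 10.7 cm (r < R).
For a uniform sphere the enclosed fraction is (r/R)³, so Q_enc = (33.5 μC)(0.107/0.257)³ = 2.418e-6 C.
By Gauss's law, ∮E·dA = E·4πr² = Q_enc/ε₀.
E = |Q_enc|/(4πε₀r²) = (2.418×10^-6)/(4π·8.85×10^-12·(0.107)²) = 1.90×10^6 N/C.

|E| = 1.90e6 N/C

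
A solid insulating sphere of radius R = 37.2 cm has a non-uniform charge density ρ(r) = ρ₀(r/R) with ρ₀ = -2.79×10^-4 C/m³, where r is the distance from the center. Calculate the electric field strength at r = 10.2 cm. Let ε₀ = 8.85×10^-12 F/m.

2.20×10^5 V/m

By spherical symmetry E is radial; choose a Gaussian sphere of radius r = 10.2 cm (r < R).
Integrate the density: Q_enc = 4π ∫₀^r ρ₀(r'/R)^1 r'² dr' = 4πρ₀ r^4/(4·R) = -2.55×10^-7 C.
By Gauss's law, ∮E·dA = E·4πr² = Q_enc/ε₀.
E = |Q_enc|/(4πε₀r²) = (2.55×10^-7)/(4π·8.85×10^-12·(0.102)²) = 2.20×10^5 N/C.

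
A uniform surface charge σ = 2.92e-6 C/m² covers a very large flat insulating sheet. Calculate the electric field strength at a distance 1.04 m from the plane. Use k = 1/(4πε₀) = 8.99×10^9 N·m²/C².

|E| = 1.65×10^5 N/C

Choose a cylindrical pillbox piercing the sheet, end faces (area A) parallel to it.
Flux Φ = 2EA and Q_enc = σA, so 2EA = σA/ε₀ ⇒ E = |σ|/(2ε₀), independent of distance.
E = 2πk|σ| = 2π(8.99×10^9)(2.92e-6) = 1.65×10^5 N/C.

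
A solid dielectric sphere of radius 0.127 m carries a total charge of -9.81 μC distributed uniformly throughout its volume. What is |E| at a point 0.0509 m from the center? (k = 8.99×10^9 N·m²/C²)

Take a concentric spherical Gaussian surface of radius r = 0.0509 m (r < R).
For a uniform sphere the enclosed fraction is (r/R)³, so Q_enc = (-9.81 μC)(0.0509/0.127)³ = -6.316×10^-7 C.
By Gauss's law, ∮E·dA = E·4πr² = Q_enc/ε₀.
E = k|Q_enc|/r² = (8.99×10^9)(6.316×10^-7)/(0.0509)² = 2.19e6 N/C.

E ≈ 2.19e6 N/C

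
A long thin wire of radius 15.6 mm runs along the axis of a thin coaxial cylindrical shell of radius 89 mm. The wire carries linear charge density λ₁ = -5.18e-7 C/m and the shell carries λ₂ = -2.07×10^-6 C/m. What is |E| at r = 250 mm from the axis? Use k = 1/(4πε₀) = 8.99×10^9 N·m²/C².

|E| = 1.86×10^5 V/m

Choose a coaxial cylinder of radius r = 250 mm (arbitrary length L) as the Gaussian surface (r > 89 mm, enclosing both).
λ_enc = λ₁ + λ₂ = (-5.18×10^-7) + (-2.07e-6) = -2.588×10^-6 C/m.
Gauss's law: E·2πrL = λ_enc L/ε₀.
E = 2k|λ_enc|/r = 2(8.99×10^9)(2.588e-6)/(0.25) = 1.86e5 N/C.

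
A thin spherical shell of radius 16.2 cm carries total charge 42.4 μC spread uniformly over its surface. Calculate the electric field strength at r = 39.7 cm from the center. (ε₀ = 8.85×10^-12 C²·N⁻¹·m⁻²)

Symmetry ⇒ E = E(r) r̂. Gaussian sphere of radius r = 39.7 cm (r > 16.2 cm).
The entire shell is enclosed: Q_enc = 4.24e-5 C.
Applying ∮E·dA = Q_enc/ε₀ with Φ = E(4πr²):
E = |Q_enc|/(4πε₀r²) = (4.24×10^-5)/(4π·8.85×10^-12·(0.397)²) = 2.42e6 N/C.

E ≈ 2.42e6 N/C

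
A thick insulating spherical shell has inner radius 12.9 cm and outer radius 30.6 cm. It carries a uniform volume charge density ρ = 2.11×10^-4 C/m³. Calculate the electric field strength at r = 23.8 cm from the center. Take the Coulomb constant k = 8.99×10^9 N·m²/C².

E = 1.59×10^6 N/C

Take a concentric spherical Gaussian surface of radius r = 23.8 cm (within the shell material, 12.9 cm < r < 30.6 cm).
Only the shell between 12.9 cm and r is enclosed: Q_enc = ρ·(4π/3)(r³ − a³) = (2.11e-4)·(4π/3)·((0.238)³ − (0.129)³) = 1.002×10^-5 C.
Since E is radial and uniform over the Gaussian sphere, Φ = E·4πr² = Q_enc/ε₀.
E = k|Q_enc|/r² = (8.99×10^9)(1.002×10^-5)/(0.238)² = 1.59×10^6 N/C.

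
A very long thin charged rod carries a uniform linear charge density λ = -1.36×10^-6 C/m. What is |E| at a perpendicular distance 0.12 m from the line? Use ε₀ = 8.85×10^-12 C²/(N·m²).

E ≈ 2.04×10^5 N/C

Coaxial Gaussian cylinder, radius r = 0.12 m, length L.
Q_enc = λL, so λ_enc = -1.36e-6 C/m.
Since E is radial and uniform over the curved surface, Φ = E·2πrL = Q_enc/ε₀ = λ_enc L/ε₀.
E = |λ_enc|/(2πε₀r) = (1.36e-6)/(2π·8.85×10^-12·0.12) = 2.04×10^5 N/C.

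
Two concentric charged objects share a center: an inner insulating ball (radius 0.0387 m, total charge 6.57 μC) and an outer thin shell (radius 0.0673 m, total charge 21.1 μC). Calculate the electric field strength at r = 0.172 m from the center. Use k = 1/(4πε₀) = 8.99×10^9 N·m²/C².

Symmetry ⇒ E = E(r) r̂. Gaussian sphere of radius r = 0.172 m (r > 0.0673 m, enclosing both).
Q_enc = (6.57 μC) + (21.1 μC) = 2.767e-5 C.
Applying ∮E·dA = Q_enc/ε₀ with Φ = E(4πr²):
E = k|Q_enc|/r² = (8.99×10^9)(2.767×10^-5)/(0.172)² = 8.41×10^6 N/C.

|E| ≈ 8.41e6 N/C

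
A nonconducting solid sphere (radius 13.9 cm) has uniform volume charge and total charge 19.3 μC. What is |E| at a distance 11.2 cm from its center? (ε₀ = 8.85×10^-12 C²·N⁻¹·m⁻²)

7.24e6 V/m

By spherical symmetry E is radial; choose a Gaussian sphere of radius r = 11.2 cm (r < R).
For a uniform sphere the enclosed fraction is (r/R)³, so Q_enc = (19.3 μC)(0.112/0.139)³ = 1.01×10^-5 C.
Since E is radial and uniform over the Gaussian sphere, Φ = E·4πr² = Q_enc/ε₀.
E = |Q_enc|/(4πε₀r²) = (1.01×10^-5)/(4π·8.85×10^-12·(0.112)²) = 7.24×10^6 N/C.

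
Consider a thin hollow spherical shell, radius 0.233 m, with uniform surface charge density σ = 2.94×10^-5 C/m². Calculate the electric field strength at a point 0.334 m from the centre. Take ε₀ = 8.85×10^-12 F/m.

Use a concentric Gaussian sphere at r = 0.334 m (r > 0.233 m).
The entire shell is enclosed: Q_enc = σ·4πR² = (2.94×10^-5)·4π·(0.233)² = 2.006×10^-5 C.
Since E is radial and uniform over the Gaussian sphere, Φ = E·4πr² = Q_enc/ε₀.
E = |Q_enc|/(4πε₀r²) = (2.006×10^-5)/(4π·8.85×10^-12·(0.334)²) = 1.62e6 N/C.

E = 1.62e6 N/C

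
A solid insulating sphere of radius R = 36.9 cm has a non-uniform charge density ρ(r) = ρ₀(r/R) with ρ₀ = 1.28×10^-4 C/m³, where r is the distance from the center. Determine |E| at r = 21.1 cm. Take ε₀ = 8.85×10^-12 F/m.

E ≈ 4.36×10^5 N/C

Use a concentric Gaussian sphere at r = 21.1 cm (r < R).
Q_enc = ∫₀^r ρ(r')·4πr'² dr' = (4πρ₀/R) ∫₀^r r'^3 dr' = 4πρ₀ r^4/(4·R) = 2.16e-6 C.
Applying ∮E·dA = Q_enc/ε₀ with Φ = E(4πr²):
E = |Q_enc|/(4πε₀r²) = (2.16×10^-6)/(4π·8.85×10^-12·(0.211)²) = 4.36×10^5 N/C.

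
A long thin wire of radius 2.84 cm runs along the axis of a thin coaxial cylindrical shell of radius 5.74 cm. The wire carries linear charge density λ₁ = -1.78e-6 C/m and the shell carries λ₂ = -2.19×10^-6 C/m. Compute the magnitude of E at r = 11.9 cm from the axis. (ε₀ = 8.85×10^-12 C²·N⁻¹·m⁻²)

By cylindrical symmetry E is radial; use a coaxial Gaussian cylinder of radius 11.9 cm and length L (r > 5.74 cm, enclosing both).
λ_enc = λ₁ + λ₂ = (-1.78×10^-6) + (-2.19×10^-6) = -3.97×10^-6 C/m.
Gauss's law: E·2πrL = λ_enc L/ε₀.
E = |λ_enc|/(2πε₀r) = (3.97×10^-6)/(2π·8.85×10^-12·0.119) = 6.00×10^5 N/C.

|E| = 6.00e5 V/m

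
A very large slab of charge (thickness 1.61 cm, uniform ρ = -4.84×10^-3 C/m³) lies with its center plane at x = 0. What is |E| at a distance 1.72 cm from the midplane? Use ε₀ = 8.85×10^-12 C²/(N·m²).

The point |x| = 1.72 cm lies outside the slab (half-thickness 0.00805 m). A symmetric pillbox spanning the full slab encloses Q_enc = ρ·d·A.
Flux = 2EA ⇒ E = |ρ|d/(2ε₀), independent of distance outside.
E = (4.84×10^-3)(0.0161)/(2·8.85×10^-12) = 4.40×10^6 N/C.

E = 4.40×10^6 V/m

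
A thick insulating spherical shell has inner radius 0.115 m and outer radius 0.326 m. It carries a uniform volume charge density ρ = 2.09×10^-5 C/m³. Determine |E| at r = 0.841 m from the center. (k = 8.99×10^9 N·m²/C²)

Use a concentric Gaussian sphere at r = 0.841 m (r > 0.326 m, enclosing the whole shell).
Q_enc = ρ·(4π/3)(b³ − a³) = (2.09×10^-5)·(4π/3)·((0.326)³ − (0.115)³) = 2.90×10^-6 C.
Applying ∮E·dA = Q_enc/ε₀ with Φ = E(4πr²):
E = k|Q_enc|/r² = (8.99×10^9)(2.90×10^-6)/(0.841)² = 3.69e4 N/C.

3.69×10^4 N/C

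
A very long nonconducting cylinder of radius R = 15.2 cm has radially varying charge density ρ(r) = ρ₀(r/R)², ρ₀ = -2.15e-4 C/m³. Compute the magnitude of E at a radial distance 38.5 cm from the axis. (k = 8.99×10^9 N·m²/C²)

Coaxial Gaussian cylinder, radius r = 38.5 cm, length L (r > R, full charge per length enclosed).
λ_enc = 2π ∫₀^R ρ₀(r'/R)^2 r' dr' = 2πρ₀R²/4 = -7.803×10^-6 C/m.
Applying ∮E·dA = Q_enc/ε₀ with the end caps contributing no flux:
E = 2k|λ_enc|/r = 2(8.99×10^9)(7.803×10^-6)/(0.385) = 3.64e5 N/C.

|E| ≈ 3.64e5 V/m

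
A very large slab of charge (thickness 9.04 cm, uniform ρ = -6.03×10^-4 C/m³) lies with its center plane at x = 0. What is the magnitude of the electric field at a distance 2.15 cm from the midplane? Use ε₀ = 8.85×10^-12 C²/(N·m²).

|E| ≈ 1.46×10^6 N/C

By symmetry E is perpendicular to the slab. A Gaussian pillbox from −2.15 cm to +2.15 cm (face area A) lies entirely within the slab.
Q_enc = ρ·(2x)·A and flux = 2EA, so 2EA = 2ρxA/ε₀ ⇒ E = |ρ|x/ε₀.
E = (6.03×10^-4)(0.0215)/(8.85×10^-12) = 1.46×10^6 N/C.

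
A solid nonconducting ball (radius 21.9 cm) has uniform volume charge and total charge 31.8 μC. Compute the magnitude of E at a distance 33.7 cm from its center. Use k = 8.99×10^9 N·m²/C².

Use a concentric Gaussian sphere at r = 33.7 cm (r > R, so the entire charge is enclosed).
Q_enc = 31.8 μC = 3.18×10^-5 C.
By Gauss's law, ∮E·dA = E·4πr² = Q_enc/ε₀.
E = k|Q_enc|/r² = (8.99×10^9)(3.18×10^-5)/(0.337)² = 2.52×10^6 N/C.

|E| = 2.52×10^6 N/C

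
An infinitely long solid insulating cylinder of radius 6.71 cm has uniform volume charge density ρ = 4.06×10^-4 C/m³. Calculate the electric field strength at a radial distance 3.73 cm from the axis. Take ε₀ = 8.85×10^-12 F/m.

E = 8.56e5 N/C

By cylindrical symmetry E is radial; use a coaxial Gaussian cylinder of radius 3.73 cm and length L (r < R).
Enclosed charge per unit length: λ_enc = ρ·πr² = (4.06×10^-4)π(0.0373)² = 1.775e-6 C/m.
By Gauss's law (flux through the curved wall only), E·2πrL = λ_enc L/ε₀.
E = |λ_enc|/(2πε₀r) = (1.775e-6)/(2π·8.85×10^-12·0.0373) = 8.56×10^5 N/C.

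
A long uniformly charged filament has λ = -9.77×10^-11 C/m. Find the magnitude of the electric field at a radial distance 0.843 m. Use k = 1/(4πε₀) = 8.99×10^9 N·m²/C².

By cylindrical symmetry E is radial; use a coaxial Gaussian cylinder of radius 0.843 m and length L.
Q_enc = λL, so λ_enc = -9.77×10^-11 C/m.
Gauss's law: E·2πrL = λ_enc L/ε₀.
E = 2k|λ_enc|/r = 2(8.99×10^9)(9.77×10^-11)/(0.843) = 2.08 N/C.

E ≈ 2.08 N/C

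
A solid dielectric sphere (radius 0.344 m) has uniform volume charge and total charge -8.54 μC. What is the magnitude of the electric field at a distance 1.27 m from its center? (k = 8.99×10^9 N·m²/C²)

Take a concentric spherical Gaussian surface of radius r = 1.27 m (r > R, so the entire charge is enclosed).
Q_enc = -8.54 μC = -8.54×10^-6 C.
Applying ∮E·dA = Q_enc/ε₀ with Φ = E(4πr²):
E = k|Q_enc|/r² = (8.99×10^9)(8.54×10^-6)/(1.27)² = 4.76×10^4 N/C.

|E| ≈ 4.76×10^4 N/C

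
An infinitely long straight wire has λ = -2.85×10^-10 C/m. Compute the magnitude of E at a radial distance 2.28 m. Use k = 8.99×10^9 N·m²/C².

Coaxial Gaussian cylinder, radius r = 2.28 m, length L.
Q_enc = λL, so λ_enc = -2.85e-10 C/m.
Since E is radial and uniform over the curved surface, Φ = E·2πrL = Q_enc/ε₀ = λ_enc L/ε₀.
E = 2k|λ_enc|/r = 2(8.99×10^9)(2.85×10^-10)/(2.28) = 2.25 N/C.

2.25 V/m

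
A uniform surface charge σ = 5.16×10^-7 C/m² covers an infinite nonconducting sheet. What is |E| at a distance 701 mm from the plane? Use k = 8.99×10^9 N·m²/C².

By planar symmetry E is perpendicular to the sheet and uniform; use a Gaussian pillbox with flat faces of area A on each side of the sheet.
Flux Φ = 2EA and Q_enc = σA, so 2EA = σA/ε₀ ⇒ E = |σ|/(2ε₀), independent of distance.
E = 2πk|σ| = 2π(8.99×10^9)(5.16e-7) = 2.91e4 N/C.

|E| ≈ 2.91e4 V/m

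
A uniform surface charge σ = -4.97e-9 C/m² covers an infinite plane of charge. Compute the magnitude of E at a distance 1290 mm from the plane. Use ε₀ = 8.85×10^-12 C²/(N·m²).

The symmetry is planar: E is normal to the sheet and the same magnitude on both sides. Take a pillbox straddling the sheet with end-cap area A.
Only the two end caps contribute flux: Φ = 2EA. With Q_enc = σA, Gauss's law gives E = |σ|/(2ε₀).
E = |σ|/(2ε₀) = (4.97×10^-9)/(2·8.85×10^-12) = 281 N/C.

E = 281 N/C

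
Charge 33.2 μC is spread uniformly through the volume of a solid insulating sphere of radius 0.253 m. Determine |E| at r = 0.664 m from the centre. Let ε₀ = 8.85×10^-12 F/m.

E ≈ 6.77e5 N/C

Take a concentric spherical Gaussian surface of radius r = 0.664 m (r > R, so the entire charge is enclosed).
Q_enc = 33.2 μC = 3.32×10^-5 C.
Applying ∮E·dA = Q_enc/ε₀ with Φ = E(4πr²):
E = |Q_enc|/(4πε₀r²) = (3.32×10^-5)/(4π·8.85×10^-12·(0.664)²) = 6.77e5 N/C.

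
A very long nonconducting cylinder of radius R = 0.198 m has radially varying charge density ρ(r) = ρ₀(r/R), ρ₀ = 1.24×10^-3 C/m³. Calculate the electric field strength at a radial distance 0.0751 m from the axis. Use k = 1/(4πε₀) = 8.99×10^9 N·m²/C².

Coaxial Gaussian cylinder, radius r = 0.0751 m, length L (r < R).
Integrating ρ over the cross-section to radius r: λ_enc = (2πρ₀/R) ∫₀^r r'^2 dr' = 2πρ₀ r^3/(3·R) = 5.556e-6 C/m.
Gauss's law: E·2πrL = λ_enc L/ε₀.
E = 2k|λ_enc|/r = 2(8.99×10^9)(5.556e-6)/(0.0751) = 1.33×10^6 N/C.

E ≈ 1.33×10^6 V/m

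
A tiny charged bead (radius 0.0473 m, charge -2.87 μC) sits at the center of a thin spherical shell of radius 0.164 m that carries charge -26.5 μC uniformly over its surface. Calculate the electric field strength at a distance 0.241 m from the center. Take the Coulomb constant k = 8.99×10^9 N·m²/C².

By spherical symmetry E is radial; choose a Gaussian sphere of radius r = 0.241 m (r > 0.164 m, enclosing both).
Q_enc = (-2.87 μC) + (-26.5 μC) = -2.937×10^-5 C.
Gauss's law: E·4πr² = Q_enc/ε₀.
E = k|Q_enc|/r² = (8.99×10^9)(2.937×10^-5)/(0.241)² = 4.55×10^6 N/C.

|E| ≈ 4.55×10^6 N/C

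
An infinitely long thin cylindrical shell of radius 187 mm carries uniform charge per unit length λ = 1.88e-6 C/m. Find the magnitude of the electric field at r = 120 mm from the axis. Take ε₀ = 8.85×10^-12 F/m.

By cylindrical symmetry E is radial; use a coaxial Gaussian cylinder of radius 120 mm and length L (r < 187 mm, inside the shell).
No charge is enclosed, so Gauss's law gives E·2πrL = 0 ⇒ E = 0.

|E| = 0 N/C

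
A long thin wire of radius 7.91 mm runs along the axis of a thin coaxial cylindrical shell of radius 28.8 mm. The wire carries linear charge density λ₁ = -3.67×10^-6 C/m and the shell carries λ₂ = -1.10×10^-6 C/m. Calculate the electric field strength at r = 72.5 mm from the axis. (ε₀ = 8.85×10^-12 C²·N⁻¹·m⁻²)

E = 1.18×10^6 V/m

Take a coaxial cylindrical Gaussian surface of radius r = 72.5 mm and length L (r > 28.8 mm, enclosing both).
λ_enc = λ₁ + λ₂ = (-3.67×10^-6) + (-1.10e-6) = -4.77×10^-6 C/m.
By Gauss's law (flux through the curved wall only), E·2πrL = λ_enc L/ε₀.
E = |λ_enc|/(2πε₀r) = (4.77×10^-6)/(2π·8.85×10^-12·0.0725) = 1.18×10^6 N/C.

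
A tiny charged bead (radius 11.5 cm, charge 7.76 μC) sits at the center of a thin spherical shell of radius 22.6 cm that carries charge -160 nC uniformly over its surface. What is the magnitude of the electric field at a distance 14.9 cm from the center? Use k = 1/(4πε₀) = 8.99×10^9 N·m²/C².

|E| ≈ 3.14e6 N/C

Use a concentric Gaussian sphere at r = 14.9 cm (between the bodies, 11.5 cm < r < 22.6 cm).
The shell at 22.6 cm lies outside the Gaussian surface, so Q_enc = 7.76 μC = 7.76×10^-6 C.
By Gauss's law, ∮E·dA = E·4πr² = Q_enc/ε₀.
E = k|Q_enc|/r² = (8.99×10^9)(7.76e-6)/(0.149)² = 3.14×10^6 N/C.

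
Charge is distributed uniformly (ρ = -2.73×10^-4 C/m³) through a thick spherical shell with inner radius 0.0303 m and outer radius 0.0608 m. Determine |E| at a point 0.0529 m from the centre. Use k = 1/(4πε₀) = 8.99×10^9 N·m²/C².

E = 4.42×10^5 V/m

Symmetry ⇒ E = E(r) r̂. Gaussian sphere of radius r = 0.0529 m (within the shell material, 0.0303 m < r < 0.0608 m).
Only the shell between 0.0303 m and r is enclosed: Q_enc = ρ·(4π/3)(r³ − a³) = (-2.73×10^-4)·(4π/3)·((0.0529)³ − (0.0303)³) = -1.375×10^-7 C.
Gauss's law: E·4πr² = Q_enc/ε₀.
E = k|Q_enc|/r² = (8.99×10^9)(1.375e-7)/(0.0529)² = 4.42×10^5 N/C.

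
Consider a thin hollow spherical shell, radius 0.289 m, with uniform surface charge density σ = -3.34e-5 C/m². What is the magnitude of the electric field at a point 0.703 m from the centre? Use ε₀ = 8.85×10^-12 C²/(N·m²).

By spherical symmetry E is radial; choose a Gaussian sphere of radius r = 0.703 m (r > 0.289 m).
The entire shell is enclosed: Q_enc = σ·4πR² = (-3.34×10^-5)·4π·(0.289)² = -3.506e-5 C.
Gauss's law: E·4πr² = Q_enc/ε₀.
E = |Q_enc|/(4πε₀r²) = (3.506×10^-5)/(4π·8.85×10^-12·(0.703)²) = 6.38×10^5 N/C.

E = 6.38×10^5 N/C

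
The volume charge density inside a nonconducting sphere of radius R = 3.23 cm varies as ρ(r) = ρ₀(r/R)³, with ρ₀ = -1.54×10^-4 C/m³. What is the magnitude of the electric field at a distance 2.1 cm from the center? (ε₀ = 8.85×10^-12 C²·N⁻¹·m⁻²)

E ≈ 1.67×10^4 N/C

Symmetry ⇒ E = E(r) r̂. Gaussian sphere of radius r = 2.1 cm (r < R).
Integrate the density: Q_enc = 4π ∫₀^r ρ₀(r'/R)^3 r'² dr' = 4πρ₀ r^6/(6·R³) = -8.209×10^-10 C.
Gauss's law: E·4πr² = Q_enc/ε₀.
E = |Q_enc|/(4πε₀r²) = (8.209×10^-10)/(4π·8.85×10^-12·(0.021)²) = 1.67e4 N/C.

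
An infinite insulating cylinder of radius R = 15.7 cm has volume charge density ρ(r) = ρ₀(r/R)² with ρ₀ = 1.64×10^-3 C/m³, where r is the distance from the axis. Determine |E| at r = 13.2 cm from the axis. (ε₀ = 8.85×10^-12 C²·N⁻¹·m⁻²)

4.32e6 N/C

Choose a coaxial cylinder of radius r = 13.2 cm (arbitrary length L) as the Gaussian surface (r < R).
λ_enc = ∫₀^r ρ(r')·2πr' dr' = (2πρ₀/R²)·r^4/4 = 3.173×10^-5 C/m.
Applying ∮E·dA = Q_enc/ε₀ with the end caps contributing no flux:
E = |λ_enc|/(2πε₀r) = (3.173×10^-5)/(2π·8.85×10^-12·0.132) = 4.32×10^6 N/C.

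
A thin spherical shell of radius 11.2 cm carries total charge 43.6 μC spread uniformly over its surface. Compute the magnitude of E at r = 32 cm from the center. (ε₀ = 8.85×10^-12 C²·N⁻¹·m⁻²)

|E| = 3.83×10^6 V/m

By spherical symmetry E is radial; choose a Gaussian sphere of radius r = 32 cm (r > 11.2 cm).
The entire shell is enclosed: Q_enc = 4.36×10^-5 C.
By Gauss's law, ∮E·dA = E·4πr² = Q_enc/ε₀.
E = |Q_enc|/(4πε₀r²) = (4.36e-5)/(4π·8.85×10^-12·(0.32)²) = 3.83×10^6 N/C.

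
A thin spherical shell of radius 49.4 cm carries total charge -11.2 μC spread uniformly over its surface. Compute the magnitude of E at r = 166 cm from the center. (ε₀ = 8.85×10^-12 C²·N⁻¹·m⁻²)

E ≈ 3.65×10^4 N/C

Take a concentric spherical Gaussian surface of radius r = 166 cm (r > 49.4 cm).
The entire shell is enclosed: Q_enc = -1.12×10^-5 C.
Applying ∮E·dA = Q_enc/ε₀ with Φ = E(4πr²):
E = |Q_enc|/(4πε₀r²) = (1.12×10^-5)/(4π·8.85×10^-12·(1.66)²) = 3.65×10^4 N/C.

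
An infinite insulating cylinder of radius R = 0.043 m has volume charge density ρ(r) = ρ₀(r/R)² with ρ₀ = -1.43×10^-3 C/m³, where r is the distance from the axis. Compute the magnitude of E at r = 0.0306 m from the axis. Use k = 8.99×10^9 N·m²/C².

Coaxial Gaussian cylinder, radius r = 0.0306 m, length L (r < R).
λ_enc = ∫₀^r ρ(r')·2πr' dr' = (2πρ₀/R²)·r^4/4 = -1.065×10^-6 C/m.
Applying ∮E·dA = Q_enc/ε₀ with the end caps contributing no flux:
E = 2k|λ_enc|/r = 2(8.99×10^9)(1.065×10^-6)/(0.0306) = 6.26e5 N/C.

E ≈ 6.26×10^5 N/C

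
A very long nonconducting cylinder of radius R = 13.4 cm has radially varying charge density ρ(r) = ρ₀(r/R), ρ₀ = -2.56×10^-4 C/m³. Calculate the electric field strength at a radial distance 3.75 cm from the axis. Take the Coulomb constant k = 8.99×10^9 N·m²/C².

|E| = 1.01×10^5 N/C

By cylindrical symmetry E is radial; use a coaxial Gaussian cylinder of radius 3.75 cm and length L (r < R).
Integrating ρ over the cross-section to radius r: λ_enc = (2πρ₀/R) ∫₀^r r'^2 dr' = 2πρ₀ r^3/(3·R) = -2.11e-7 C/m.
By Gauss's law (flux through the curved wall only), E·2πrL = λ_enc L/ε₀.
E = 2k|λ_enc|/r = 2(8.99×10^9)(2.11×10^-7)/(0.0375) = 1.01e5 N/C.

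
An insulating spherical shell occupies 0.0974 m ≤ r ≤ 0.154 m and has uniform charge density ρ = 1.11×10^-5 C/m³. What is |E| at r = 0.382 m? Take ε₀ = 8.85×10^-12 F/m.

E = 7.82×10^3 V/m

Take a concentric spherical Gaussian surface of radius r = 0.382 m (r > 0.154 m, enclosing the whole shell).
Q_enc = ρ·(4π/3)(b³ − a³) = (1.11×10^-5)·(4π/3)·((0.154)³ − (0.0974)³) = 1.269e-7 C.
Applying ∮E·dA = Q_enc/ε₀ with Φ = E(4πr²):
E = |Q_enc|/(4πε₀r²) = (1.269×10^-7)/(4π·8.85×10^-12·(0.382)²) = 7.82e3 N/C.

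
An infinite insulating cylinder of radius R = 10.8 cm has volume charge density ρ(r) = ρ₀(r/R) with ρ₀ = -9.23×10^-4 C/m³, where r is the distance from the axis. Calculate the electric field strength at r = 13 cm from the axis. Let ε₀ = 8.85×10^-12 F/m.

|E| ≈ 3.12×10^6 N/C

Coaxial Gaussian cylinder, radius r = 13 cm, length L (r > R, full charge per length enclosed).
λ_enc = 2π ∫₀^R ρ₀(r'/R)^1 r' dr' = 2πρ₀R²/3 = -2.255×10^-5 C/m.
Applying ∮E·dA = Q_enc/ε₀ with the end caps contributing no flux:
E = |λ_enc|/(2πε₀r) = (2.255×10^-5)/(2π·8.85×10^-12·0.13) = 3.12×10^6 N/C.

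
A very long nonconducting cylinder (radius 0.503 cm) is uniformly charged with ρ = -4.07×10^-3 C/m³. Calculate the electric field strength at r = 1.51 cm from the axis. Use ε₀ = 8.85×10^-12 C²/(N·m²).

E ≈ 3.85e5 V/m

Take a coaxial cylindrical Gaussian surface of radius r = 1.51 cm and length L (r > 0.503 cm, full cross-section enclosed).
λ_enc = ρ·πR² = (-4.07×10^-3)π(0.00503)² = -3.235×10^-7 C/m.
Since E is radial and uniform over the curved surface, Φ = E·2πrL = Q_enc/ε₀ = λ_enc L/ε₀.
E = |λ_enc|/(2πε₀r) = (3.235e-7)/(2π·8.85×10^-12·0.0151) = 3.85e5 N/C.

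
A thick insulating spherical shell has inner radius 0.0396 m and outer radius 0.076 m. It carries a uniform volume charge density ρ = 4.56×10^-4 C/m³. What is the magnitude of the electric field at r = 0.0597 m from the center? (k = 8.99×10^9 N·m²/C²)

|E| = 7.26×10^5 N/C

Take a concentric spherical Gaussian surface of radius r = 0.0597 m (within the shell material, 0.0396 m < r < 0.076 m).
Enclosed charge is the volume from a to r: Q_enc = (4π/3)ρ(r³ − a³) = 2.878e-7 C.
By Gauss's law, ∮E·dA = E·4πr² = Q_enc/ε₀.
E = k|Q_enc|/r² = (8.99×10^9)(2.878×10^-7)/(0.0597)² = 7.26e5 N/C.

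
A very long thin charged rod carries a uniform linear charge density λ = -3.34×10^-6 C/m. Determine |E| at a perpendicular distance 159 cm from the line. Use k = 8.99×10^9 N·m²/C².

Coaxial Gaussian cylinder, radius r = 159 cm, length L.
Q_enc = λL, so λ_enc = -3.34×10^-6 C/m.
By Gauss's law (flux through the curved wall only), E·2πrL = λ_enc L/ε₀.
E = 2k|λ_enc|/r = 2(8.99×10^9)(3.34e-6)/(1.59) = 3.78×10^4 N/C.

|E| ≈ 3.78×10^4 N/C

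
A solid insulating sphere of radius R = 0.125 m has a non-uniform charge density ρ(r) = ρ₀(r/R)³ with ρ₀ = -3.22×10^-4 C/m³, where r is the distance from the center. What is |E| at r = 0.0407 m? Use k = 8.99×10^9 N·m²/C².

Symmetry ⇒ E = E(r) r̂. Gaussian sphere of radius r = 0.0407 m (r < R).
Integrate the density: Q_enc = 4π ∫₀^r ρ₀(r'/R)^3 r'² dr' = 4πρ₀ r^6/(6·R³) = -1.569×10^-9 C.
Gauss's law: E·4πr² = Q_enc/ε₀.
E = k|Q_enc|/r² = (8.99×10^9)(1.569e-9)/(0.0407)² = 8.52×10^3 N/C.

E = 8.52e3 N/C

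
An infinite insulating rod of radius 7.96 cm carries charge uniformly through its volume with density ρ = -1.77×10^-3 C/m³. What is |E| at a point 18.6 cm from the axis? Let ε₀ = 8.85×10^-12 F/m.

Take a coaxial cylindrical Gaussian surface of radius r = 18.6 cm and length L (r > 7.96 cm, full cross-section enclosed).
λ_enc = ρ·πR² = (-1.77e-3)π(0.0796)² = -3.523e-5 C/m.
Applying ∮E·dA = Q_enc/ε₀ with the end caps contributing no flux:
E = |λ_enc|/(2πε₀r) = (3.523×10^-5)/(2π·8.85×10^-12·0.186) = 3.41×10^6 N/C.

E = 3.41e6 V/m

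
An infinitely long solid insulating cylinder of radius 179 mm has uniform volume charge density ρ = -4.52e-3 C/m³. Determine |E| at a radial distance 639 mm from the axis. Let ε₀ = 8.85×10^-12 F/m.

By cylindrical symmetry E is radial; use a coaxial Gaussian cylinder of radius 639 mm and length L (r > 179 mm, full cross-section enclosed).
λ_enc = ρ·πR² = (-4.52×10^-3)π(0.179)² = -4.55×10^-4 C/m.
Gauss's law: E·2πrL = λ_enc L/ε₀.
E = |λ_enc|/(2πε₀r) = (4.55×10^-4)/(2π·8.85×10^-12·0.639) = 1.28×10^7 N/C.

E = 1.28e7 N/C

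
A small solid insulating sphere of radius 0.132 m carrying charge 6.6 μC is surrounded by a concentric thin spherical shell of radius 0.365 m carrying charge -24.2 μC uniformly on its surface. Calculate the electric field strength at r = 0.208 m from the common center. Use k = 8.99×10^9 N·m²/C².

E = 1.37×10^6 N/C

By spherical symmetry E is radial; choose a Gaussian sphere of radius r = 0.208 m (between the bodies, 0.132 m < r < 0.365 m).
Only the inner charge is enclosed; the outer shell contributes nothing inside itself. Q_enc = 6.6 μC = 6.60×10^-6 C.
Applying ∮E·dA = Q_enc/ε₀ with Φ = E(4πr²):
E = k|Q_enc|/r² = (8.99×10^9)(6.60e-6)/(0.208)² = 1.37×10^6 N/C.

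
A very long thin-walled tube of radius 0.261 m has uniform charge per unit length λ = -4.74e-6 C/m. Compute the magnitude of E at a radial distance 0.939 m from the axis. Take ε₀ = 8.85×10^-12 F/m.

9.08×10^4 N/C

By cylindrical symmetry E is radial; use a coaxial Gaussian cylinder of radius 0.939 m and length L (r > 0.261 m).
The full line charge is enclosed: λ_enc = -4.74×10^-6 C/m.
Applying ∮E·dA = Q_enc/ε₀ with the end caps contributing no flux:
E = |λ_enc|/(2πε₀r) = (4.74×10^-6)/(2π·8.85×10^-12·0.939) = 9.08×10^4 N/C.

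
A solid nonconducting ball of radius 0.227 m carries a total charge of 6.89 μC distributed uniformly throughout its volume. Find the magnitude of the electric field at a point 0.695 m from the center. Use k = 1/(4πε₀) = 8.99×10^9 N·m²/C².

Use a concentric Gaussian sphere at r = 0.695 m (r > R, so the entire charge is enclosed).
Q_enc = 6.89 μC = 6.89×10^-6 C.
By Gauss's law, ∮E·dA = E·4πr² = Q_enc/ε₀.
E = k|Q_enc|/r² = (8.99×10^9)(6.89×10^-6)/(0.695)² = 1.28e5 N/C.

|E| = 1.28×10^5 N/C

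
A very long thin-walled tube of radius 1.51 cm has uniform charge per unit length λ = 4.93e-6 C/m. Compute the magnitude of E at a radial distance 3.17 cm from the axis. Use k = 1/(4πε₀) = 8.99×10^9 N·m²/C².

|E| = 2.80e6 N/C

Take a coaxial cylindrical Gaussian surface of radius r = 3.17 cm and length L (r > 1.51 cm).
The full line charge is enclosed: λ_enc = 4.93e-6 C/m.
Since E is radial and uniform over the curved surface, Φ = E·2πrL = Q_enc/ε₀ = λ_enc L/ε₀.
E = 2k|λ_enc|/r = 2(8.99×10^9)(4.93×10^-6)/(0.0317) = 2.80e6 N/C.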